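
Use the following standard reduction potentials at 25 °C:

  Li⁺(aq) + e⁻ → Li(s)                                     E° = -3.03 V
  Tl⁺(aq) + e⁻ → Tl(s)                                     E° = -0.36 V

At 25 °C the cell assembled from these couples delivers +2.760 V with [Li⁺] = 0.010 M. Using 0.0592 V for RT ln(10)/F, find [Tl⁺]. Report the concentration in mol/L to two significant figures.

Tl⁺/Tl is the cathode, Li⁺/Li the anode: E°cell = +2.67 V, n = 1.
Overall reaction: Tl⁺(aq) + Li(s) → Tl(s) + Li⁺(aq); Q = [Li⁺]^1/[Tl⁺]^1.
From E = E° − (0.0592/n) log Q: log Q = (E° − E)·n/0.0592 = (+2.67 − (+2.760))·1/0.0592 = -1.5203.
So 1·log[Tl⁺] = 1·log(0.01) − log Q = -2.0000 − (-1.5203) = -0.4797; [Tl⁺] = 10^(-0.4797) ≈ 0.33 M.

0.33 M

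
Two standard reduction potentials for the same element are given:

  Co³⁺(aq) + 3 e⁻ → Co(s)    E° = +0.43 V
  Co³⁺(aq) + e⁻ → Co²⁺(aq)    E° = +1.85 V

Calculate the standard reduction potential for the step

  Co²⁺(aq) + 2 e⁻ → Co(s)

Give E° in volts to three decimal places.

Sequential free energies add, so n₃E°₃ = n₁E°₁ + n₂E°₂.
With n₃ = 3, and the known step contributing 1×(+1.85) V, the unknown satisfies 2·E° = 3×(+0.43) − 1×(+1.85) = -0.560.
E° = -0.560 / 2 = -0.280 V.

-0.280 V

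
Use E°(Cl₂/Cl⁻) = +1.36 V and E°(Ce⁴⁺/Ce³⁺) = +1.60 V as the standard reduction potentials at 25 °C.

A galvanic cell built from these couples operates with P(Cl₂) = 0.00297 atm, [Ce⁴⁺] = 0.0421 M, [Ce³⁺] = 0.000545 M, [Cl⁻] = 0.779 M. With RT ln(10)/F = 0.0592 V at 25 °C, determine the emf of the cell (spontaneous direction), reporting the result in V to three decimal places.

Ce⁴⁺/Ce³⁺ is the cathode (higher E°), Cl₂/Cl⁻ the anode: E°cell = +1.60 − (+1.36) = +0.24 V, n = 2.
Overall: 2 Ce⁴⁺(aq) + 2 Cl⁻(aq) → 2 Ce³⁺(aq) + Cl₂(g)
Q = [Ce³⁺]^2·P(Cl₂) / ([Ce⁴⁺]^2·[Cl⁻]^2); log Q = -6.086.
E = E° − (0.0592/n) log Q = +0.24 − (0.0592/2)(-6.086) = +0.420 V.

+0.420 V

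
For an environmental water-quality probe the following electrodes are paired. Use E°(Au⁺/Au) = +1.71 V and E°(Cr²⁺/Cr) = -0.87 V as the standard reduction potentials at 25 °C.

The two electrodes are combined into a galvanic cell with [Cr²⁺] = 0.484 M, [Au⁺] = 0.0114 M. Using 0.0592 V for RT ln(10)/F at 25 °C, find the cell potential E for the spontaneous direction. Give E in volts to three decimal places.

+2.474 V

Au⁺/Au is the cathode (higher E°), Cr²⁺/Cr the anode: E°cell = +1.71 − (-0.87) = +2.58 V, n = 2.
Overall: 2 Au⁺(aq) + Cr(s) → 2 Au(s) + Cr²⁺(aq)
Q = [Cr²⁺] / ([Au⁺]^2); log Q = 3.571.
E = E° − (0.0592/n) log Q = +2.58 − (0.0592/2)(3.571) = +2.474 V.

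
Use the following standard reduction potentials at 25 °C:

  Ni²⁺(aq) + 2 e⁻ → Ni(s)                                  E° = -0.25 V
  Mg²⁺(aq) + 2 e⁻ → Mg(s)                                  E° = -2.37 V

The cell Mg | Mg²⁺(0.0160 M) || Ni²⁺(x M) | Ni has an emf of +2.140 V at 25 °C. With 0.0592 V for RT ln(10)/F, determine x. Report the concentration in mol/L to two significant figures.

Ni²⁺/Ni is the cathode, Mg²⁺/Mg the anode: E°cell = +2.12 V, n = 2.
Overall reaction: Ni²⁺(aq) + Mg(s) → Ni(s) + Mg²⁺(aq); Q = [Mg²⁺]^1/[Ni²⁺]^1.
From E = E° − (0.0592/n) log Q: log Q = (E° − E)·n/0.0592 = (+2.12 − (+2.140))·2/0.0592 = -0.6757.
So 1·log[Ni²⁺] = 1·log(0.016) − log Q = -1.7959 − (-0.6757) = -1.1202; [Ni²⁺] = 10^(-1.1202) ≈ 0.076 M.

0.076 M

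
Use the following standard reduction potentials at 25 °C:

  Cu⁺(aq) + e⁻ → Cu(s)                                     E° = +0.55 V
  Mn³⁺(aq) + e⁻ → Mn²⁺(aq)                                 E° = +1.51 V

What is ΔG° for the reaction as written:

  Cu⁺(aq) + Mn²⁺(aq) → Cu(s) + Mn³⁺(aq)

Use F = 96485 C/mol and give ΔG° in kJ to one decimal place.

As written, Cu⁺/Cu is reduced (cathode) and Mn³⁺/Mn²⁺ is oxidised (anode), so E°cell = (+0.55) − (+1.51) = -0.96 V.
Balancing electrons gives n = 1.
ΔG° = −nFE° = −(1)(96485)(-0.96) = 92,626 J = +92.6 kJ.

+92.6 kJ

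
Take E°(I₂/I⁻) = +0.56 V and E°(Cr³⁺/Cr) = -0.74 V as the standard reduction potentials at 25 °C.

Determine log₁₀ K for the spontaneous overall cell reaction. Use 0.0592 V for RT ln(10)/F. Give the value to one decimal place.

Cathode: I₂/I⁻; anode: Cr³⁺/Cr. E°cell = +1.30 V, n = 6.
log K = nE°cell / 0.0592 = (6)(+1.30) / 0.0592 = 131.8.

131.8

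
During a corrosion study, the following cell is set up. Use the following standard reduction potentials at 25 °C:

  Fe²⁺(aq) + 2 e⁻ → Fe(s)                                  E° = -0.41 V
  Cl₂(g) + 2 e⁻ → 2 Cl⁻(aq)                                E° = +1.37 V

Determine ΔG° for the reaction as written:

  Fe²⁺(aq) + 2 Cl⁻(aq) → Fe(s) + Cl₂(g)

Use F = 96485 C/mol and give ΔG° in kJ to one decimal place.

As written, Fe²⁺/Fe is reduced (cathode) and Cl₂/Cl⁻ is oxidised (anode), so E°cell = (-0.41) − (+1.37) = -1.78 V.
Balancing electrons gives n = 2.
ΔG° = −nFE° = −(2)(96485)(-1.78) = 343,487 J = +343.5 kJ.

+343.5 kJ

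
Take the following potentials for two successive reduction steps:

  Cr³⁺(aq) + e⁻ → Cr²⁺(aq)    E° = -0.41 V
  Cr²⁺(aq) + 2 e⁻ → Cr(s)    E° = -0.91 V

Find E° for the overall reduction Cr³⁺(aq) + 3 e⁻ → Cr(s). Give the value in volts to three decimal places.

Standard free energies of sequential steps add: ΔG°₃ = ΔG°₁ + ΔG°₂, so n₃E°₃ = n₁E°₁ + n₂E°₂.
E°₃ = (1×-0.41 + 2×-0.91) / 3 = (-2.230) / 3 = -0.743 V.
E° values themselves are not directly additive — weighting by electron count is essential.

-0.743 V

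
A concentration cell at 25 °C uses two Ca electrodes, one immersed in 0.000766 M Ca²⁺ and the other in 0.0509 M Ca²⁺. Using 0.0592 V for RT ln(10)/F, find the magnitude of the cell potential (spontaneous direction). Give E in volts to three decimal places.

For a concentration cell E°cell = 0. The 0.0509 M side is the cathode (reduction is favoured where [Ca²⁺] is higher).
With n = 2, E = −(0.0592/2) log([Ca²⁺]ₐₙ/[Ca²⁺]꜀ₐₜ) = −(0.0592/2) log(0.000766/0.0509) = −(0.0592/2)(-1.822) = +0.054 V.

+0.054 V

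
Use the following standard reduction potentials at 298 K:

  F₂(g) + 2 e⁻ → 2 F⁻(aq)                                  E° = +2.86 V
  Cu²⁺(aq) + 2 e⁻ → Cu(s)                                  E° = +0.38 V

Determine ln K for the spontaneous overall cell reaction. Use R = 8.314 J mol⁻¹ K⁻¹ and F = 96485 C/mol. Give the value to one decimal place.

193.2

Cathode: F₂/F⁻; anode: Cu²⁺/Cu. E°cell = (+2.86) − (+0.38) = +2.48 V, with n = 2.
ΔG° = −nFE° = −RT ln K, so ln K = nFE°/(RT) = (2)(96485)(+2.48) / ((8.314)(298)) = 193.159.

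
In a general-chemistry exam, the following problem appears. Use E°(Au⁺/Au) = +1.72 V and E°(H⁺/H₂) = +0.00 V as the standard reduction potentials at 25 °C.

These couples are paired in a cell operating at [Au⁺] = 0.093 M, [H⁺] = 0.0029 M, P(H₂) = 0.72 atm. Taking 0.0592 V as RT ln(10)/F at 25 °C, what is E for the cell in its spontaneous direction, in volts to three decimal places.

+1.805 V

Au⁺/Au is the cathode (higher E°), H⁺/H₂ the anode: E°cell = +1.72 − (+0.00) = +1.72 V, n = 2.
Overall: 2 Au⁺(aq) + H₂(g) → 2 Au(s) + 2 H⁺(aq)
Q = [H⁺]^2 / ([Au⁺]^2·P(H₂)); log Q = -2.870.
E = E° − (0.0592/n) log Q = +1.72 − (0.0592/2)(-2.870) = +1.805 V.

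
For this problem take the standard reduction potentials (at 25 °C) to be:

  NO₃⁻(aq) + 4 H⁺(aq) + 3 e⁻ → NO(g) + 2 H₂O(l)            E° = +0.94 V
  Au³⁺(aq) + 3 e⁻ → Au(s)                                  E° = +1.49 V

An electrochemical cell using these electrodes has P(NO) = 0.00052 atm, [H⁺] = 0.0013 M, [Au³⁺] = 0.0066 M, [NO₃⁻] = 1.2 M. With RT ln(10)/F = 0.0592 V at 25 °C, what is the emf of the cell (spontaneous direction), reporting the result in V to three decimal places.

Au³⁺/Au is the cathode (higher E°), NO₃⁻/NO the anode: E°cell = +1.49 − (+0.94) = +0.55 V, n = 3.
Overall: Au³⁺(aq) + NO(g) + 2 H₂O(l) → Au(s) + NO₃⁻(aq) + 4 H⁺(aq)
Q = [NO₃⁻]·[H⁺]^4 / ([Au³⁺]·P(NO)); log Q = -6.001.
E = E° − (0.0592/n) log Q = +0.55 − (0.0592/3)(-6.001) = +0.668 V.

+0.668 V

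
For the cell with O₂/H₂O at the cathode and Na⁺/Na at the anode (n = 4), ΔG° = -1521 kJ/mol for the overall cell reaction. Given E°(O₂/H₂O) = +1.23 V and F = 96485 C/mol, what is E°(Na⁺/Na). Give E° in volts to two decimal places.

-2.71 V

E°cell = −ΔG°/(nF) = −(-1521×10³)/((4)(96485)) = +3.941 V.
Since O₂/H₂O is the cathode and Na⁺/Na the anode, E°cell = E°(O₂/H₂O) − E°(Na⁺/Na).
So E°(Na⁺/Na) = E°(O₂/H₂O) − E°cell = (+1.23) − (+3.941) = -2.71 V.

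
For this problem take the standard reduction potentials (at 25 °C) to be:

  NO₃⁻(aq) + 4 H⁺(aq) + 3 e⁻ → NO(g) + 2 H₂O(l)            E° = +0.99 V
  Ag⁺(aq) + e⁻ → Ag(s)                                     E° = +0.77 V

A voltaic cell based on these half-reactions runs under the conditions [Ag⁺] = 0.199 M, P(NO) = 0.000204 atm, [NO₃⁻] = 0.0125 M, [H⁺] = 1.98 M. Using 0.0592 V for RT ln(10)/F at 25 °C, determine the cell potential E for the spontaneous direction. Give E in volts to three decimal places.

+0.320 V

NO₃⁻/NO is the cathode (higher E°), Ag⁺/Ag the anode: E°cell = +0.99 − (+0.77) = +0.22 V, n = 3.
Overall: NO₃⁻(aq) + 4 H⁺(aq) + 3 Ag(s) → NO(g) + 2 H₂O(l) + 3 Ag⁺(aq)
Q = P(NO)·[Ag⁺]^3 / ([NO₃⁻]·[H⁺]^4); log Q = -5.077.
E = E° − (0.0592/n) log Q = +0.22 − (0.0592/3)(-5.077) = +0.320 V.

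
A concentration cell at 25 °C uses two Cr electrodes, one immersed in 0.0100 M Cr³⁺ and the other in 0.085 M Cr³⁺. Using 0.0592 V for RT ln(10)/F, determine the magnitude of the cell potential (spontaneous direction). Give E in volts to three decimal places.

+0.018 V

For a concentration cell E°cell = 0. The 0.085 M side is the cathode (reduction is favoured where [Cr³⁺] is higher).
With n = 3, E = −(0.0592/3) log([Cr³⁺]ₐₙ/[Cr³⁺]꜀ₐₜ) = −(0.0592/3) log(0.01/0.085) = −(0.0592/3)(-0.929) = +0.018 V.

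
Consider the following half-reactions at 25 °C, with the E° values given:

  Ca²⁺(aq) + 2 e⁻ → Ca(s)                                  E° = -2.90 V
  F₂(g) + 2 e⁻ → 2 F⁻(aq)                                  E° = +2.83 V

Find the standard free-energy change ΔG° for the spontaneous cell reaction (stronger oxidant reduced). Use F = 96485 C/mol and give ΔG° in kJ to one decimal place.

F₂/F⁻ (E° = +2.83 V) is the cathode; Ca²⁺/Ca (E° = -2.90 V) is the anode, so E°cell = +5.73 V.
Balancing electrons gives n = 2 (lcm of 2 and 2).
ΔG° = −nFE° = −(2)(96485)(+5.73) = -1,105,718 J = -1105.7 kJ.

-1105.7 kJ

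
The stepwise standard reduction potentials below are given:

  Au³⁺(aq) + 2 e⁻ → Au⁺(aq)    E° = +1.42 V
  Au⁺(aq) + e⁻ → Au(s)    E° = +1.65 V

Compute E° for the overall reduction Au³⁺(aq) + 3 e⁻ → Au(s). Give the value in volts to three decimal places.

Adding the free-energy changes (−nFE°) of the two steps gives −n₃FE°₃ = −n₁FE°₁ − n₂FE°₂.
E°₃ = (2×+1.42 + 1×+1.65) / 3 = (+4.490) / 3 = +1.497 V.

+1.497 V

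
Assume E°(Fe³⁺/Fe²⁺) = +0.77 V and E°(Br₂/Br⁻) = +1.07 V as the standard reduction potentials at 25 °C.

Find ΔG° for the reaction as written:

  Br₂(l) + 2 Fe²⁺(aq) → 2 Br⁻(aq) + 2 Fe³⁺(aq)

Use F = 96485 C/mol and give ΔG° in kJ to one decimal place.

As written, Br₂/Br⁻ is reduced (cathode) and Fe³⁺/Fe²⁺ is oxidised (anode), so E°cell = (+1.07) − (+0.77) = +0.30 V.
Balancing electrons gives n = 2.
ΔG° = −nFE° = −(2)(96485)(+0.30) = -57,891 J = -57.9 kJ.

-57.9 kJ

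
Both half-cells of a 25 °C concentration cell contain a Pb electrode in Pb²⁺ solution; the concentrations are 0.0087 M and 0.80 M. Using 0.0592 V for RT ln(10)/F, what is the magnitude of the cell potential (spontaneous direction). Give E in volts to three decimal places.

+0.058 V

For a concentration cell E°cell = 0. The 0.80 M side is the cathode (reduction is favoured where [Pb²⁺] is higher).
With n = 2, E = −(0.0592/2) log([Pb²⁺]ₐₙ/[Pb²⁺]꜀ₐₜ) = −(0.0592/2) log(0.0087/0.8) = −(0.0592/2)(-1.964) = +0.058 V.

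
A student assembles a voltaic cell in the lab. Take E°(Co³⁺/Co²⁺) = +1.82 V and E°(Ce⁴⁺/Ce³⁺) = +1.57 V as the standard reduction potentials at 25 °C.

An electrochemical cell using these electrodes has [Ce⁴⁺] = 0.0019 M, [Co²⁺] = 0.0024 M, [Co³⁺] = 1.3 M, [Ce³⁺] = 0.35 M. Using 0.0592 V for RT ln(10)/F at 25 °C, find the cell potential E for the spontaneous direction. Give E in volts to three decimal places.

Co³⁺/Co²⁺ is the cathode (higher E°), Ce⁴⁺/Ce³⁺ the anode: E°cell = +1.82 − (+1.57) = +0.25 V, n = 1.
Overall: Co³⁺(aq) + Ce³⁺(aq) → Co²⁺(aq) + Ce⁴⁺(aq)
Q = [Co²⁺]·[Ce⁴⁺] / ([Co³⁺]·[Ce³⁺]); log Q = -4.999.
E = E° − (0.0592/n) log Q = +0.25 − (0.0592/1)(-4.999) = +0.546 V.

+0.546 V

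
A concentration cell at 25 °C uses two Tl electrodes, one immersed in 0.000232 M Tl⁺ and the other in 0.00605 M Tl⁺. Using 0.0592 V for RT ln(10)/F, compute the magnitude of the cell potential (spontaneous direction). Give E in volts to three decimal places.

+0.084 V

For a concentration cell E°cell = 0. The 0.00605 M side is the cathode (reduction is favoured where [Tl⁺] is higher).
With n = 1, E = −(0.0592/1) log([Tl⁺]ₐₙ/[Tl⁺]꜀ₐₜ) = −(0.0592/1) log(0.000232/0.00605) = −(0.0592/1)(-1.416) = +0.084 V.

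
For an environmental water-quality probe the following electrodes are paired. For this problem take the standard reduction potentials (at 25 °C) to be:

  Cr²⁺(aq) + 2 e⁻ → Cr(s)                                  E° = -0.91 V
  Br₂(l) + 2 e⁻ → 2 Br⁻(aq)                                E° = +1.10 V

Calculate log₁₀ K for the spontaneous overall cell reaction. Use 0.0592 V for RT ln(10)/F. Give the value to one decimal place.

Cathode: Br₂/Br⁻; anode: Cr²⁺/Cr. E°cell = +2.01 V, n = 2.
log K = nE°cell / 0.0592 = (2)(+2.01) / 0.0592 = 67.9.

67.9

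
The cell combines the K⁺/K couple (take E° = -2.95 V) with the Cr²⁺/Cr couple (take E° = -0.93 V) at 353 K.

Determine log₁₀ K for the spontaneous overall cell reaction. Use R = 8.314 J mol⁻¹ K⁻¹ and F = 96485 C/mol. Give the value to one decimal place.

Cathode: Cr²⁺/Cr; anode: K⁺/K. E°cell = (-0.93) − (-2.95) = +2.02 V, with n = 2.
ΔG° = −nFE° = −RT ln K, so ln K = nFE°/(RT) = (2)(96485)(+2.02) / ((8.314)(353)) = 132.818.
log₁₀ K = 132.818 / ln 10 = 57.7.

57.7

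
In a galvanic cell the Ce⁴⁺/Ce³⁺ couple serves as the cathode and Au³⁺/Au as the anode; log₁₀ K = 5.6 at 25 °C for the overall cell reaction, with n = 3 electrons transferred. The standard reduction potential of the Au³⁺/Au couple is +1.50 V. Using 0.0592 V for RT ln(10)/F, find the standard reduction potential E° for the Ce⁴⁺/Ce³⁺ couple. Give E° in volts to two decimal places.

E°cell = (0.0592/n)·log K = (0.0592/3)(5.6) = +0.111 V.
Since Ce⁴⁺/Ce³⁺ is the cathode and Au³⁺/Au the anode, E°cell = E°(Ce⁴⁺/Ce³⁺) − E°(Au³⁺/Au).
So E°(Ce⁴⁺/Ce³⁺) = E°cell + E°(Au³⁺/Au) = +0.111 + (+1.50) = +1.61 V.

+1.61 V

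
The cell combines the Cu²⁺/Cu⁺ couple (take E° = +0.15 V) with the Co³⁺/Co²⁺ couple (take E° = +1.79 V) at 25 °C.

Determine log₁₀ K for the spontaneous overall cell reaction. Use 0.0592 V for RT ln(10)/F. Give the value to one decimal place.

27.7

Cathode: Co³⁺/Co²⁺; anode: Cu²⁺/Cu⁺. E°cell = +1.64 V, n = 1.
log K = nE°cell / 0.0592 = (1)(+1.64) / 0.0592 = 27.7.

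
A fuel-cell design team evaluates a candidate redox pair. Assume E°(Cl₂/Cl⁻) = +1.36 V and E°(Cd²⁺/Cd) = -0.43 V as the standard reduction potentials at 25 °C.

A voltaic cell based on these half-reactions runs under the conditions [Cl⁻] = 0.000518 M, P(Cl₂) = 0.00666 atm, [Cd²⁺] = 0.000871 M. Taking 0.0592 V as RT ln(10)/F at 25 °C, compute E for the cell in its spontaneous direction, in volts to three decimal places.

+2.011 V

Cl₂/Cl⁻ is the cathode (higher E°), Cd²⁺/Cd the anode: E°cell = +1.36 − (-0.43) = +1.79 V, n = 2.
Overall: Cl₂(g) + Cd(s) → 2 Cl⁻(aq) + Cd²⁺(aq)
Q = [Cl⁻]^2·[Cd²⁺] / (P(Cl₂)); log Q = -7.455.
E = E° − (0.0592/n) log Q = +1.79 − (0.0592/2)(-7.455) = +2.011 V.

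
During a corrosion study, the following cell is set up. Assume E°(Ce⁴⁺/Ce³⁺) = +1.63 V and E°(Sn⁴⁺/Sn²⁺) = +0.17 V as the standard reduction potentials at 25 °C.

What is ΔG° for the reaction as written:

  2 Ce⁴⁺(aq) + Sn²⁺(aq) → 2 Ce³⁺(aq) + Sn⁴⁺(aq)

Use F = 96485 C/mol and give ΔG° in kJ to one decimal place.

As written, Ce⁴⁺/Ce³⁺ is reduced (cathode) and Sn⁴⁺/Sn²⁺ is oxidised (anode), so E°cell = (+1.63) − (+0.17) = +1.46 V.
Balancing electrons gives n = 2.
ΔG° = −nFE° = −(2)(96485)(+1.46) = -281,736 J = -281.7 kJ.

-281.7 kJ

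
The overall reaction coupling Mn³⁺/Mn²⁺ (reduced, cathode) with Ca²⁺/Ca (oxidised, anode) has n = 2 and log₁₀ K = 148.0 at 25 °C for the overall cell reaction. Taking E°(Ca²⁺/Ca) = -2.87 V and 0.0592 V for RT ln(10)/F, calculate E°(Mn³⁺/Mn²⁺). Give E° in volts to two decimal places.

+1.51 V

E°cell = (0.0592/n)·log K = (0.0592/2)(148.0) = +4.381 V.
Since Mn³⁺/Mn²⁺ is the cathode and Ca²⁺/Ca the anode, E°cell = E°(Mn³⁺/Mn²⁺) − E°(Ca²⁺/Ca).
So E°(Mn³⁺/Mn²⁺) = E°cell + E°(Ca²⁺/Ca) = +4.381 + (-2.87) = +1.51 V.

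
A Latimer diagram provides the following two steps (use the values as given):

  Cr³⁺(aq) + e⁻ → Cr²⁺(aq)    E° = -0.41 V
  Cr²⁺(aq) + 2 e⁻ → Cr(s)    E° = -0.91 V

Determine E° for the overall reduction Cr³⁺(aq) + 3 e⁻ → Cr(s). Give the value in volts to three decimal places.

Adding the free-energy changes (−nFE°) of the two steps gives −n₃FE°₃ = −n₁FE°₁ − n₂FE°₂.
E°₃ = (1×-0.41 + 2×-0.91) / 3 = (-2.230) / 3 = -0.743 V.

-0.743 V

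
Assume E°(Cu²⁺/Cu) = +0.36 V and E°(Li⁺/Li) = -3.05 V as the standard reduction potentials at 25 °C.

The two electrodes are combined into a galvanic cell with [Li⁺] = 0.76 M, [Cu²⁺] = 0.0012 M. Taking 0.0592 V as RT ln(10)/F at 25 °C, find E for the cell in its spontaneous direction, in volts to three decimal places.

+3.331 V

Cu²⁺/Cu is the cathode (higher E°), Li⁺/Li the anode: E°cell = +0.36 − (-3.05) = +3.41 V, n = 2.
Overall: Cu²⁺(aq) + 2 Li(s) → Cu(s) + 2 Li⁺(aq)
Q = [Li⁺]^2 / ([Cu²⁺]); log Q = 2.682.
E = E° − (0.0592/n) log Q = +3.41 − (0.0592/2)(2.682) = +3.331 V.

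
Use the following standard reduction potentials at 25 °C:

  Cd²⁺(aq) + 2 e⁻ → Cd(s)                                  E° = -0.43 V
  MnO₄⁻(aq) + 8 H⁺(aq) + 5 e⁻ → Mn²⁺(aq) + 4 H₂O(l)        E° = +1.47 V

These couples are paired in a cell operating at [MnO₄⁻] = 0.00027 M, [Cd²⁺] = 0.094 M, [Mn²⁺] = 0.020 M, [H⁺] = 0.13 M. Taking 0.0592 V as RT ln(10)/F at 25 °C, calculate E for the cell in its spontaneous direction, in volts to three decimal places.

+1.824 V

MnO₄⁻/Mn²⁺ is the cathode (higher E°), Cd²⁺/Cd the anode: E°cell = +1.47 − (-0.43) = +1.90 V, n = 10.
Overall: 2 MnO₄⁻(aq) + 16 H⁺(aq) + 5 Cd(s) → 2 Mn²⁺(aq) + 8 H₂O(l) + 5 Cd²⁺(aq)
Q = [Mn²⁺]^2·[Cd²⁺]^5 / ([MnO₄⁻]^2·[H⁺]^16); log Q = 12.782.
E = E° − (0.0592/n) log Q = +1.90 − (0.0592/10)(12.782) = +1.824 V.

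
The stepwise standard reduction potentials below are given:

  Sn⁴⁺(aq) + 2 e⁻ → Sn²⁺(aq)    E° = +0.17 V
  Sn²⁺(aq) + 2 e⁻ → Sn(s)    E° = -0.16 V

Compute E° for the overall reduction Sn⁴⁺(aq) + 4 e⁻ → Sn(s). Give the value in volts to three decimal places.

Standard free energies of sequential steps add: ΔG°₃ = ΔG°₁ + ΔG°₂, so n₃E°₃ = n₁E°₁ + n₂E°₂.
E°₃ = (2×+0.17 + 2×-0.16) / 4 = (+0.020) / 4 = +0.005 V.

+0.005 V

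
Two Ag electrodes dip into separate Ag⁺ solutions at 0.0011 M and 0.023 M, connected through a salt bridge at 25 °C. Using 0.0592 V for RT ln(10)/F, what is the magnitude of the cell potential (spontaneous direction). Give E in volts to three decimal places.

+0.078 V

For a concentration cell E°cell = 0. The 0.023 M side is the cathode (reduction is favoured where [Ag⁺] is higher).
With n = 1, E = −(0.0592/1) log([Ag⁺]ₐₙ/[Ag⁺]꜀ₐₜ) = −(0.0592/1) log(0.0011/0.023) = −(0.0592/1)(-1.320) = +0.078 V.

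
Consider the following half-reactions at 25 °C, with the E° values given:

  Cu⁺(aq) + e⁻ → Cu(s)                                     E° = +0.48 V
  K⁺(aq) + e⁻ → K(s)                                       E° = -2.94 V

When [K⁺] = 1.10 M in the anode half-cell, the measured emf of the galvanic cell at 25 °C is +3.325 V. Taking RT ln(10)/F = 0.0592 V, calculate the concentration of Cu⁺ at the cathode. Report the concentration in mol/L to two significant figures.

Cu⁺/Cu is the cathode, K⁺/K the anode: E°cell = +3.42 V, n = 1.
Overall reaction: Cu⁺(aq) + K(s) → Cu(s) + K⁺(aq); Q = [K⁺]^1/[Cu⁺]^1.
From E = E° − (0.0592/n) log Q: log Q = (E° − E)·n/0.0592 = (+3.42 − (+3.325))·1/0.0592 = 1.6047.
So 1·log[Cu⁺] = 1·log(1.1) − log Q = 0.0414 − (1.6047) = -1.5633; [Cu⁺] = 10^(-1.5633) ≈ 0.027 M.

0.027 M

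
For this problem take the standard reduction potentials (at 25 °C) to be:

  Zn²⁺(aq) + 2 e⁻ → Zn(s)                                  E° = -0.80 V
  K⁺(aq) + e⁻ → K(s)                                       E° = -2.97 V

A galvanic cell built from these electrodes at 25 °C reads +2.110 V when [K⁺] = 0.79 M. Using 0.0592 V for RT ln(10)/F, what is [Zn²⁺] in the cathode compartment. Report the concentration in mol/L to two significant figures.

Zn²⁺/Zn is the cathode, K⁺/K the anode: E°cell = +2.17 V, n = 2.
Overall reaction: Zn²⁺(aq) + 2 K(s) → Zn(s) + 2 K⁺(aq); Q = [K⁺]^2/[Zn²⁺]^1.
From E = E° − (0.0592/n) log Q: log Q = (E° − E)·n/0.0592 = (+2.17 − (+2.110))·2/0.0592 = 2.0270.
So 1·log[Zn²⁺] = 2·log(0.79) − log Q = -0.2047 − (2.0270) = -2.2317; [Zn²⁺] = 10^(-2.2317) ≈ 0.0059 M.

0.0059 M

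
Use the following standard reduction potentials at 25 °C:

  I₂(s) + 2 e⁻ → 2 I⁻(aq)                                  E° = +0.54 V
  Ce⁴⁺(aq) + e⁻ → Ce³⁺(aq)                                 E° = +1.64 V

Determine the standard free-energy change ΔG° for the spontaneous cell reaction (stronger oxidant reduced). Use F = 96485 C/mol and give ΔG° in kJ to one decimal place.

Ce⁴⁺/Ce³⁺ (E° = +1.64 V) is the cathode; I₂/I⁻ (E° = +0.54 V) is the anode, so E°cell = +1.10 V.
Balancing electrons gives n = 2 (lcm of 1 and 2).
ΔG° = −nFE° = −(2)(96485)(+1.10) = -212,267 J = -212.3 kJ.

-212.3 kJ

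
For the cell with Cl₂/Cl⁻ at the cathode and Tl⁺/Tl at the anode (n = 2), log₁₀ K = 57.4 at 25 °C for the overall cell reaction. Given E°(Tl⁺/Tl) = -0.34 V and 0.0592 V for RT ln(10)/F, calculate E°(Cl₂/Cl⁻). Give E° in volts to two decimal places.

+1.36 V

E°cell = (0.0592/n)·log K = (0.0592/2)(57.4) = +1.699 V.
Since Cl₂/Cl⁻ is the cathode and Tl⁺/Tl the anode, E°cell = E°(Cl₂/Cl⁻) − E°(Tl⁺/Tl).
So E°(Cl₂/Cl⁻) = E°cell + E°(Tl⁺/Tl) = +1.699 + (-0.34) = +1.36 V.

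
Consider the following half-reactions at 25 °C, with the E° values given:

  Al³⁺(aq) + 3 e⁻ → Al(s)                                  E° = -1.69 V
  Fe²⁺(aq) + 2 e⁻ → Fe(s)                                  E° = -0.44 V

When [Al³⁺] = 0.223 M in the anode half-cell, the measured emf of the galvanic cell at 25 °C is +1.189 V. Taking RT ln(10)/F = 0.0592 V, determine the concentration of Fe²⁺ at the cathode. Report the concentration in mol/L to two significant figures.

0.0032 M

Fe²⁺/Fe is the cathode, Al³⁺/Al the anode: E°cell = +1.25 V, n = 6.
Overall reaction: 3 Fe²⁺(aq) + 2 Al(s) → 3 Fe(s) + 2 Al³⁺(aq); Q = [Al³⁺]^2/[Fe²⁺]^3.
From E = E° − (0.0592/n) log Q: log Q = (E° − E)·n/0.0592 = (+1.25 − (+1.189))·6/0.0592 = 6.1824.
So 3·log[Fe²⁺] = 2·log(0.223) − log Q = -1.3034 − (6.1824) = -7.4858; log[Fe²⁺] = -7.4858 / 3 = -2.4953; [Fe²⁺] = 10^(-2.4953) ≈ 0.0032 M.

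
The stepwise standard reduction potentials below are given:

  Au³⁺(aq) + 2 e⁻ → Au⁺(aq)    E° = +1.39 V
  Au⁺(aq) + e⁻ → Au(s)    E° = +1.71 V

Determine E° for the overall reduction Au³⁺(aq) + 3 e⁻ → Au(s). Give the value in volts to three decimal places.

Standard free energies of sequential steps add: ΔG°₃ = ΔG°₁ + ΔG°₂, so n₃E°₃ = n₁E°₁ + n₂E°₂.
E°₃ = (2×+1.39 + 1×+1.71) / 3 = (+4.490) / 3 = +1.497 V.
Simply averaging or adding the two E° values would be wrong; the electron-weighted sum is required.

+1.497 V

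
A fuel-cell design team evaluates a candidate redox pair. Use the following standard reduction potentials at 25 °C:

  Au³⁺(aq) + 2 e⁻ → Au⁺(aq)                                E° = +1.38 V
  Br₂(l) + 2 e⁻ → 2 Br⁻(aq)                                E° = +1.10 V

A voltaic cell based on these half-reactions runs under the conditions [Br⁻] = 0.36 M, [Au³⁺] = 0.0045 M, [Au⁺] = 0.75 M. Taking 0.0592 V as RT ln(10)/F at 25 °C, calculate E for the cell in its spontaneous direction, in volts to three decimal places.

Au³⁺/Au⁺ is the cathode (higher E°), Br₂/Br⁻ the anode: E°cell = +1.38 − (+1.10) = +0.28 V, n = 2.
Overall: Au³⁺(aq) + 2 Br⁻(aq) → Au⁺(aq) + Br₂(l)
Q = [Au⁺] / ([Au³⁺]·[Br⁻]^2); log Q = 3.109.
E = E° − (0.0592/n) log Q = +0.28 − (0.0592/2)(3.109) = +0.188 V.

+0.188 V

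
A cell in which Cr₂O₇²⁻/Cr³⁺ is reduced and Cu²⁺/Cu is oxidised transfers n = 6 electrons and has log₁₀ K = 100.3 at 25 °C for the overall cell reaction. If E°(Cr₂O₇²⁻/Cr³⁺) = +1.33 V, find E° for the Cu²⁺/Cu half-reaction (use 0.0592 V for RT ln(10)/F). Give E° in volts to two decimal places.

+0.34 V

E°cell = (0.0592/n)·log K = (0.0592/6)(100.3) = +0.990 V.
Since Cr₂O₇²⁻/Cr³⁺ is the cathode and Cu²⁺/Cu the anode, E°cell = E°(Cr₂O₇²⁻/Cr³⁺) − E°(Cu²⁺/Cu).
So E°(Cu²⁺/Cu) = E°(Cr₂O₇²⁻/Cr³⁺) − E°cell = (+1.33) − (+0.990) = +0.34 V.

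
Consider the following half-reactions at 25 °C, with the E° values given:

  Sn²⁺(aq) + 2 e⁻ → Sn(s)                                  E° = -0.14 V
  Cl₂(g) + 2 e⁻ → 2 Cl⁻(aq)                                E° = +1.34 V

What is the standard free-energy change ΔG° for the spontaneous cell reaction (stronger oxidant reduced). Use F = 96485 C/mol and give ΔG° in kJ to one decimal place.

Cl₂/Cl⁻ (E° = +1.34 V) is the cathode; Sn²⁺/Sn (E° = -0.14 V) is the anode, so E°cell = +1.48 V.
Balancing electrons gives n = 2 (lcm of 2 and 2).
ΔG° = −nFE° = −(2)(96485)(+1.48) = -285,596 J = -285.6 kJ.

-285.6 kJ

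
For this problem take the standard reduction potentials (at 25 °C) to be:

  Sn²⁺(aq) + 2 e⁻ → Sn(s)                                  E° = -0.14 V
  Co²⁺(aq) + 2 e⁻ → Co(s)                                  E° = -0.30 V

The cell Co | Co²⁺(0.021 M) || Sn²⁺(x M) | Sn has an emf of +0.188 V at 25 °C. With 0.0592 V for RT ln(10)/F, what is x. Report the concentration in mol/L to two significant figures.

Sn²⁺/Sn is the cathode, Co²⁺/Co the anode: E°cell = +0.16 V, n = 2.
Overall reaction: Sn²⁺(aq) + Co(s) → Sn(s) + Co²⁺(aq); Q = [Co²⁺]^1/[Sn²⁺]^1.
From E = E° − (0.0592/n) log Q: log Q = (E° − E)·n/0.0592 = (+0.16 − (+0.188))·2/0.0592 = -0.9459.
So 1·log[Sn²⁺] = 1·log(0.021) − log Q = -1.6778 − (-0.9459) = -0.7319; [Sn²⁺] = 10^(-0.7319) ≈ 0.19 M.

0.19 M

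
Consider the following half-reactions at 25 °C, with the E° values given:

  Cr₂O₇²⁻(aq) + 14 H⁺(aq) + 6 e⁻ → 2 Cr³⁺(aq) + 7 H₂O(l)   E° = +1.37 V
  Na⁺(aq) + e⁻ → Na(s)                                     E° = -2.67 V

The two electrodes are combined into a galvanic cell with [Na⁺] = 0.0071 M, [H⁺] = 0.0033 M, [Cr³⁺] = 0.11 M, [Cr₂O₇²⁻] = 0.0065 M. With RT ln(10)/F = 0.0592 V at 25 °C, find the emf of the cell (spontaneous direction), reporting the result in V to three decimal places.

Cr₂O₇²⁻/Cr³⁺ is the cathode (higher E°), Na⁺/Na the anode: E°cell = +1.37 − (-2.67) = +4.04 V, n = 6.
Overall: Cr₂O₇²⁻(aq) + 14 H⁺(aq) + 6 Na(s) → 2 Cr³⁺(aq) + 7 H₂O(l) + 6 Na⁺(aq)
Q = [Cr³⁺]^2·[Na⁺]^6 / ([Cr₂O₇²⁻]·[H⁺]^14); log Q = 22.118.
E = E° − (0.0592/n) log Q = +4.04 − (0.0592/6)(22.118) = +3.822 V.

+3.822 V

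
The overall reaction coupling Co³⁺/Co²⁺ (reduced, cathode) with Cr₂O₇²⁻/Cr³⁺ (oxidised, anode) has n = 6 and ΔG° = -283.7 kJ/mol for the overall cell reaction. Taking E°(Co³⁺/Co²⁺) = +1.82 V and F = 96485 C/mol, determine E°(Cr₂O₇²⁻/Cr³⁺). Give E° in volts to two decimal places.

E°cell = −ΔG°/(nF) = −(-283.7×10³)/((6)(96485)) = +0.490 V.
Since Co³⁺/Co²⁺ is the cathode and Cr₂O₇²⁻/Cr³⁺ the anode, E°cell = E°(Co³⁺/Co²⁺) − E°(Cr₂O₇²⁻/Cr³⁺).
So E°(Cr₂O₇²⁻/Cr³⁺) = E°(Co³⁺/Co²⁺) − E°cell = (+1.82) − (+0.490) = +1.33 V.

+1.33 V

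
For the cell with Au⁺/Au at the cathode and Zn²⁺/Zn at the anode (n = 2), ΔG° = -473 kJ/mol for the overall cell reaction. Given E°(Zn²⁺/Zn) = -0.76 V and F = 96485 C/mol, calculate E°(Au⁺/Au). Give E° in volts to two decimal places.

+1.69 V

E°cell = −ΔG°/(nF) = −(-473×10³)/((2)(96485)) = +2.451 V.
Since Au⁺/Au is the cathode and Zn²⁺/Zn the anode, E°cell = E°(Au⁺/Au) − E°(Zn²⁺/Zn).
So E°(Au⁺/Au) = E°cell + E°(Zn²⁺/Zn) = +2.451 + (-0.76) = +1.69 V.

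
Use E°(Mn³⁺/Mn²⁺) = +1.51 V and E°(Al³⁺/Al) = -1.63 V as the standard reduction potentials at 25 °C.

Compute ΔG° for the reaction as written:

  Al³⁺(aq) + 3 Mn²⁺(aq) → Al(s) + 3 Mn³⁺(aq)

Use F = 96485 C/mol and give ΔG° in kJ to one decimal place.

+908.9 kJ

As written, Al³⁺/Al is reduced (cathode) and Mn³⁺/Mn²⁺ is oxidised (anode), so E°cell = (-1.63) − (+1.51) = -3.14 V.
Balancing electrons gives n = 3.
ΔG° = −nFE° = −(3)(96485)(-3.14) = 908,889 J = +908.9 kJ.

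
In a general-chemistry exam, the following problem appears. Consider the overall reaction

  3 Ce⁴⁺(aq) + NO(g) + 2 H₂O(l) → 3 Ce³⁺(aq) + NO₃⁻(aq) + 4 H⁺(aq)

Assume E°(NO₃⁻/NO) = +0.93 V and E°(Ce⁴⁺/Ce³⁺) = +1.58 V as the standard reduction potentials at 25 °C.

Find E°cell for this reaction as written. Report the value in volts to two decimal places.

The Ce⁴⁺/Ce³⁺ couple has the higher reduction potential, so it is the cathode; NO₃⁻/NO is oxidised at the anode.
E°cell = E°(cathode) − E°(anode) = (+1.58) − (+0.93) = +0.65 V.
Since E°cell > 0, the reaction is spontaneous under standard conditions.

+0.65 V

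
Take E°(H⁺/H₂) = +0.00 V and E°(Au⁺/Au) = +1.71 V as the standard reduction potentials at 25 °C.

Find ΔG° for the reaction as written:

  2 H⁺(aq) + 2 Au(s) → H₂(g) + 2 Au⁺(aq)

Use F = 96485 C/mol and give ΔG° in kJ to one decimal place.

As written, H⁺/H₂ is reduced (cathode) and Au⁺/Au is oxidised (anode), so E°cell = (+0.00) − (+1.71) = -1.71 V.
Balancing electrons gives n = 2.
ΔG° = −nFE° = −(2)(96485)(-1.71) = 329,979 J = +330.0 kJ.

+330.0 kJ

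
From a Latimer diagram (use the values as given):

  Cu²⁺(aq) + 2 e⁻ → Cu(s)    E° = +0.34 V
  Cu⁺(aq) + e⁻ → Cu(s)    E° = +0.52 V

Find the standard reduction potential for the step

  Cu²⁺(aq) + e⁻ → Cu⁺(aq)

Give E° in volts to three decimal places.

+0.160 V

Sequential free energies add, so n₃E°₃ = n₁E°₁ + n₂E°₂.
With n₃ = 2, and the known step contributing 1×(+0.52) V, the unknown satisfies 1·E° = 2×(+0.34) − 1×(+0.52) = +0.160.
E° = +0.160 / 1 = +0.160 V.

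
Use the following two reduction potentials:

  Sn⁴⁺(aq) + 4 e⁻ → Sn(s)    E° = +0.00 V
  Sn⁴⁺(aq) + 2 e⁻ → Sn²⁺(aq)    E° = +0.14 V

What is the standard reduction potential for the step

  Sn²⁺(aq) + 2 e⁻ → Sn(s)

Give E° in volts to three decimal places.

-0.140 V

Sequential free energies add, so n₃E°₃ = n₁E°₁ + n₂E°₂.
With n₃ = 4, and the known step contributing 2×(+0.14) V, the unknown satisfies 2·E° = 4×(+0.00) − 2×(+0.14) = -0.280.
E° = -0.280 / 2 = -0.140 V.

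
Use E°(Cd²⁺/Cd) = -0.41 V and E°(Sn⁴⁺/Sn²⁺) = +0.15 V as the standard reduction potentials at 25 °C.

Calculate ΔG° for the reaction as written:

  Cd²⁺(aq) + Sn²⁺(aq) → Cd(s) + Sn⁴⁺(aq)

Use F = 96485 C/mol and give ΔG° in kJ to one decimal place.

+108.1 kJ

As written, Cd²⁺/Cd is reduced (cathode) and Sn⁴⁺/Sn²⁺ is oxidised (anode), so E°cell = (-0.41) − (+0.15) = -0.56 V.
Balancing electrons gives n = 2.
ΔG° = −nFE° = −(2)(96485)(-0.56) = 108,063 J = +108.1 kJ.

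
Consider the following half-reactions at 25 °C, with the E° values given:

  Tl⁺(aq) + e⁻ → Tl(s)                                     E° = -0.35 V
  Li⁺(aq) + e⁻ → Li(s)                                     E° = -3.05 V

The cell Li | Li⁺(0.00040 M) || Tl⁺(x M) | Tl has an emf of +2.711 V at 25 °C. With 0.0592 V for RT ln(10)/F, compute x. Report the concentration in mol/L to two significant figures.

Tl⁺/Tl is the cathode, Li⁺/Li the anode: E°cell = +2.70 V, n = 1.
Overall reaction: Tl⁺(aq) + Li(s) → Tl(s) + Li⁺(aq); Q = [Li⁺]^1/[Tl⁺]^1.
From E = E° − (0.0592/n) log Q: log Q = (E° − E)·n/0.0592 = (+2.70 − (+2.711))·1/0.0592 = -0.1858.
So 1·log[Tl⁺] = 1·log(0.0004) − log Q = -3.3979 − (-0.1858) = -3.2121; [Tl⁺] = 10^(-3.2121) ≈ 0.00061 M.

0.00061 M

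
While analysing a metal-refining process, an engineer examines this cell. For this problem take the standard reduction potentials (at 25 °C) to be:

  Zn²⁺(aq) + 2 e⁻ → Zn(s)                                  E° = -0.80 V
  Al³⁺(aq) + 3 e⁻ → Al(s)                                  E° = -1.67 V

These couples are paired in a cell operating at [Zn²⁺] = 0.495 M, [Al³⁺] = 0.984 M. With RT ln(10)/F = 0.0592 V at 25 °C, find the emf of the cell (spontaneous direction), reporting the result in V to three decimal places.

Zn²⁺/Zn is the cathode (higher E°), Al³⁺/Al the anode: E°cell = -0.80 − (-1.67) = +0.87 V, n = 6.
Overall: 3 Zn²⁺(aq) + 2 Al(s) → 3 Zn(s) + 2 Al³⁺(aq)
Q = [Al³⁺]^2 / ([Zn²⁺]^3); log Q = 0.902.
E = E° − (0.0592/n) log Q = +0.87 − (0.0592/6)(0.902) = +0.861 V.

+0.861 V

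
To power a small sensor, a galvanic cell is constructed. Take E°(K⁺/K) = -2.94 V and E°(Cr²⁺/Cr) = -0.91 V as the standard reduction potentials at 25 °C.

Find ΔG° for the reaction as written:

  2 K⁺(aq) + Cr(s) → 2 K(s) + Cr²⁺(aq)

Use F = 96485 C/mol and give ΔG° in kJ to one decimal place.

+391.7 kJ

As written, K⁺/K is reduced (cathode) and Cr²⁺/Cr is oxidised (anode), so E°cell = (-2.94) − (-0.91) = -2.03 V.
Balancing electrons gives n = 2.
ΔG° = −nFE° = −(2)(96485)(-2.03) = 391,729 J = +391.7 kJ.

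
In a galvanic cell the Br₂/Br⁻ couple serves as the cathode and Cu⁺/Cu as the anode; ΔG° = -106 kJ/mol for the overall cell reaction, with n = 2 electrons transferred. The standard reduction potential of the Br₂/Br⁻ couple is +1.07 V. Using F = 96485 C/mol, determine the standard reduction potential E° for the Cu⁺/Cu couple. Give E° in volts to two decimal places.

E°cell = −ΔG°/(nF) = −(-106×10³)/((2)(96485)) = +0.549 V.
Since Br₂/Br⁻ is the cathode and Cu⁺/Cu the anode, E°cell = E°(Br₂/Br⁻) − E°(Cu⁺/Cu).
So E°(Cu⁺/Cu) = E°(Br₂/Br⁻) − E°cell = (+1.07) − (+0.549) = +0.52 V.

+0.52 V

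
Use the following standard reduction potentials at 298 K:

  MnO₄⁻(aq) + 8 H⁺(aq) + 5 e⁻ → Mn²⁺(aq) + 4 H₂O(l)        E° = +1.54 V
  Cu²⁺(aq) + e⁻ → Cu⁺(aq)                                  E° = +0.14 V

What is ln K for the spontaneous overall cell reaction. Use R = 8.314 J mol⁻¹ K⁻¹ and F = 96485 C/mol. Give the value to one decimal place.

272.6

Cathode: MnO₄⁻/Mn²⁺; anode: Cu²⁺/Cu⁺. E°cell = (+1.54) − (+0.14) = +1.40 V, with n = 5.
ΔG° = −nFE° = −RT ln K, so ln K = nFE°/(RT) = (5)(96485)(+1.40) / ((8.314)(298)) = 272.604.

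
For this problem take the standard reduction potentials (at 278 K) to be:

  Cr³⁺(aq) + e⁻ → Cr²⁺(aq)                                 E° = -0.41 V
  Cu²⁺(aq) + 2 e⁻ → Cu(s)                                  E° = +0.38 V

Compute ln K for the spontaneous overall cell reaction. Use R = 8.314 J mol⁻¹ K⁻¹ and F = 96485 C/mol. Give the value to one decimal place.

Cathode: Cu²⁺/Cu; anode: Cr³⁺/Cr²⁺. E°cell = (+0.38) − (-0.41) = +0.79 V, with n = 2.
ΔG° = −nFE° = −RT ln K, so ln K = nFE°/(RT) = (2)(96485)(+0.79) / ((8.314)(278)) = 65.957.

66.0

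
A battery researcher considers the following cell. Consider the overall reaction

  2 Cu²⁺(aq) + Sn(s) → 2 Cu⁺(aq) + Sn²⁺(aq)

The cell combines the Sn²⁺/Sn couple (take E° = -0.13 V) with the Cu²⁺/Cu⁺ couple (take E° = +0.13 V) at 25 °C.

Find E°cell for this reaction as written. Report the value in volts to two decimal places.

+0.26 V

The Cu²⁺/Cu⁺ couple has the higher reduction potential, so it is the cathode; Sn²⁺/Sn is oxidised at the anode.
E°cell = E°(cathode) − E°(anode) = (+0.13) − (-0.13) = +0.26 V.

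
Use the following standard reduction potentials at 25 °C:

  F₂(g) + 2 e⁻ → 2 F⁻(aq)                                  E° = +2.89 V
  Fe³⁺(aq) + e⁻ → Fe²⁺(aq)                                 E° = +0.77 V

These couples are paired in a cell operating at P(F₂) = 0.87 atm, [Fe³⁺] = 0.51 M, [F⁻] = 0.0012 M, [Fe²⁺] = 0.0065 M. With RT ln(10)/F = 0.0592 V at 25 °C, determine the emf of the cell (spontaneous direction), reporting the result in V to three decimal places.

+2.179 V

F₂/F⁻ is the cathode (higher E°), Fe³⁺/Fe²⁺ the anode: E°cell = +2.89 − (+0.77) = +2.12 V, n = 2.
Overall: F₂(g) + 2 Fe²⁺(aq) → 2 F⁻(aq) + 2 Fe³⁺(aq)
Q = [F⁻]^2·[Fe³⁺]^2 / (P(F₂)·[Fe²⁺]^2); log Q = -1.992.
E = E° − (0.0592/n) log Q = +2.12 − (0.0592/2)(-1.992) = +2.179 V.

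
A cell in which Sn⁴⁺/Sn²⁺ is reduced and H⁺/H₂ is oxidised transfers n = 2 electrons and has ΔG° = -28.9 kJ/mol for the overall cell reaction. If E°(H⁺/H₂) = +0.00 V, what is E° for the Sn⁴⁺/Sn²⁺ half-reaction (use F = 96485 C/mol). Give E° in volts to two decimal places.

+0.15 V

E°cell = −ΔG°/(nF) = −(-28.9×10³)/((2)(96485)) = +0.150 V.
Since Sn⁴⁺/Sn²⁺ is the cathode and H⁺/H₂ the anode, E°cell = E°(Sn⁴⁺/Sn²⁺) − E°(H⁺/H₂).
So E°(Sn⁴⁺/Sn²⁺) = E°cell + E°(H⁺/H₂) = +0.150 + (+0.00) = +0.15 V.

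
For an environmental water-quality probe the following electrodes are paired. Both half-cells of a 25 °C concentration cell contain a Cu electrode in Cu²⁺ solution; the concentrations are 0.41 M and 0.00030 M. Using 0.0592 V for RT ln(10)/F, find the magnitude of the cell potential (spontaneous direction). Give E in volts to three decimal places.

+0.093 V

For a concentration cell E°cell = 0. The 0.41 M side is the cathode (reduction is favoured where [Cu²⁺] is higher).
With n = 2, E = −(0.0592/2) log([Cu²⁺]ₐₙ/[Cu²⁺]꜀ₐₜ) = −(0.0592/2) log(0.0003/0.41) = −(0.0592/2)(-3.136) = +0.093 V.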